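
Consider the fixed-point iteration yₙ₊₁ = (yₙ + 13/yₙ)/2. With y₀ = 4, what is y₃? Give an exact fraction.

5597777/1552544

y₁ = (4 + 13/4)/2 = 29/8.
y₂ = (29/8 + 13/(29/8))/2 = 1673/464.
y₃ = (1673/464 + 13/(1673/464))/2 = 5597777/1552544.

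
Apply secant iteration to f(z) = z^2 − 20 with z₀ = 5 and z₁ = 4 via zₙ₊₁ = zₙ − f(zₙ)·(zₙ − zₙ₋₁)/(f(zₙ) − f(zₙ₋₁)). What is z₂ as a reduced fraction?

40/9

f(5) = 5, f(4) = −4. z₂ = 4 − (−4)·(4 − 5)/((−4) − 5) = 40/9.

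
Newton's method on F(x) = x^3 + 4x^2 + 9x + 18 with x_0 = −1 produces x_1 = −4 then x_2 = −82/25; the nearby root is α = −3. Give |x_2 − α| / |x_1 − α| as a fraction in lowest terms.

x_1 − α = −4 − (−3) = −4 + 3 = −1, so |x_1 − α| = 1.
x_2 − α = −82/25 − (−3) = −82/25 + 3 = −7/25, so |x_2 − α| = 7/25.
Ratio = (7/25) / 1 = 7/25.

7/25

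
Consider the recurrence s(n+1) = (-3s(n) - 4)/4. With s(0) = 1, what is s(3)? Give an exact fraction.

-79/64

s(1) = (-3·1 - 4)/4 = -7/4.
s(2) = (-3·(-7/4) - 4)/4 = 5/16.
s(3) = (-3·(5/16) - 4)/4 = -79/64.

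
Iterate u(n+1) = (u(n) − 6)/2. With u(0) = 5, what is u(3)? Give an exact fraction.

u(1) = (5 − 6)/2 = −1/2.
u(2) = ((−1/2) − 6)/2 = −13/4.
u(3) = ((−13/4) − 6)/2 = −37/8.

−37/8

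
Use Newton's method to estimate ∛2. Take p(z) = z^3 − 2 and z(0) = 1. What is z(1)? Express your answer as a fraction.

p'(z) = 3z^2.
p(1) = −1, p'(1) = 3, so z(1) = 1 − (−1)/3 = 4/3.

4/3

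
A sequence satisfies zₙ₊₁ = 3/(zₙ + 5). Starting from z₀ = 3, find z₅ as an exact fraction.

3972/7337

z₁ = 3/(3 + 5) = 3/8.
z₂ = 3/(3/8 + 5) = 24/43.
z₃ = 3/(24/43 + 5) = 129/239.
z₄ = 3/(129/239 + 5) = 717/1324.
z₅ = 3/(717/1324 + 5) = 3972/7337.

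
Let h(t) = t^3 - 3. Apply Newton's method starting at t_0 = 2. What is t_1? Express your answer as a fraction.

19/12

h'(t) = 3t^2.
h(2) = 5, h'(2) = 12, so t_1 = 2 - 5/12 = 19/12.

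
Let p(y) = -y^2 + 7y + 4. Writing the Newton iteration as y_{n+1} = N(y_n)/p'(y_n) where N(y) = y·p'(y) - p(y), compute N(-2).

p'(y) = -2y + 7.
N(y) = y·p'(y) - p(y) = y·(-2y + 7) - (-y^2 + 7y + 4) = -y^2 - 4.
N(-2) = -8.

-8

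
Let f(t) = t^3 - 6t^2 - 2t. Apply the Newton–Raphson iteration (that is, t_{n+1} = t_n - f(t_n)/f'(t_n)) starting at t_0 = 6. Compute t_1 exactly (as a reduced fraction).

108/17

f'(t) = 3t^2 - 12t - 2.
f(6) = -12, f'(6) = 34, so t_1 = 6 - (-12)/34 = 108/17.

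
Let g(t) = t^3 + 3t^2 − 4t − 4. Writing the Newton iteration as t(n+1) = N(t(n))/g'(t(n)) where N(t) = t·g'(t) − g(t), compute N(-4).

g'(t) = 3t^2 + 6t − 4.
N(t) = t·g'(t) − g(t) = t·(3t^2 + 6t − 4) − (t^3 + 3t^2 − 4t − 4) = 2t^3 + 3t^2 + 4.
N(-4) = −76.

−76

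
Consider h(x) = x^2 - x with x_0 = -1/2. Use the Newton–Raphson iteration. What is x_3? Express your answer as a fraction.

-1/6560

h'(x) = 2x - 1.
h(-1/2) = 3/4, h'(-1/2) = -2, so x_1 = (-1/2) - (3/4)/(-2) = -1/8.
h(-1/8) = 9/64, h'(-1/8) = -5/4, so x_2 = (-1/8) - (9/64)/(-5/4) = -1/80.
h(-1/80) = 81/6400, h'(-1/80) = -41/40, so x_3 = (-1/80) - (81/6400)/(-41/40) = -1/6560.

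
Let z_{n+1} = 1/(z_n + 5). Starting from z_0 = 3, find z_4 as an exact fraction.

213/1106

z_1 = 1/(3 + 5) = 1/8.
z_2 = 1/(1/8 + 5) = 8/41.
z_3 = 1/(8/41 + 5) = 41/213.
z_4 = 1/(41/213 + 5) = 213/1106.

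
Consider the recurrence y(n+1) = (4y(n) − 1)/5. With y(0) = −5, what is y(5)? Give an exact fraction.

−7221/3125

y(1) = (4·(−5) − 1)/5 = −21/5.
y(2) = (4·(−21/5) − 1)/5 = −89/25.
y(3) = (4·(−89/25) − 1)/5 = −381/125.
y(4) = (4·(−381/125) − 1)/5 = −1649/625.
y(5) = (4·(−1649/625) − 1)/5 = −7221/3125.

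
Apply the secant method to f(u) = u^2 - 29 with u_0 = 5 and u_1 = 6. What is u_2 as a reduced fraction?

f(5) = -4, f(6) = 7. u_2 = 6 - 7·(6 - 5)/(7 - (-4)) = 59/11.

59/11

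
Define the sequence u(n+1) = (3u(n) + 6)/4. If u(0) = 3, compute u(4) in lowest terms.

1293/256

u(1) = (3·3 + 6)/4 = 15/4.
u(2) = (3·(15/4) + 6)/4 = 69/16.
u(3) = (3·(69/16) + 6)/4 = 303/64.
u(4) = (3·(303/64) + 6)/4 = 1293/256.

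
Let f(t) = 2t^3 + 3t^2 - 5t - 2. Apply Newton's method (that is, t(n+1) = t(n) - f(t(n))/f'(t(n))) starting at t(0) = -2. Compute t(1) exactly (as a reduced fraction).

f'(t) = 6t^2 + 6t - 5.
f(-2) = 4, f'(-2) = 7, so t(1) = (-2) - 4/7 = -18/7.

-18/7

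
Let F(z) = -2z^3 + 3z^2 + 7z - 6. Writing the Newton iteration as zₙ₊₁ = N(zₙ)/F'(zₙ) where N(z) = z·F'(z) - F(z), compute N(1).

5

F'(z) = -6z^2 + 6z + 7.
N(z) = z·F'(z) - F(z) = z·(-6z^2 + 6z + 7) - (-2z^3 + 3z^2 + 7z - 6) = -4z^3 + 3z^2 + 6.
N(1) = 5.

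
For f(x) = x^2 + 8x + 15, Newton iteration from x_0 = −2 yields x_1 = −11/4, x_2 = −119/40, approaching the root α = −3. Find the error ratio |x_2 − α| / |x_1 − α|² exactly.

2/5

x_1 − α = −11/4 − (−3) = −11/4 + 3 = 1/4, so |x_1 − α| = 1/4.
x_2 − α = −119/40 − (−3) = −119/40 + 3 = 1/40, so |x_2 − α| = 1/40.
|x_1 − α|² = 1/16.
Ratio = (1/40) / (1/16) = 2/5.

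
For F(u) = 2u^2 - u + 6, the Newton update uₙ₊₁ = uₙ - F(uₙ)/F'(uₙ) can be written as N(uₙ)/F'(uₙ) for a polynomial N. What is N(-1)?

-4

F'(u) = 4u - 1.
N(u) = u·F'(u) - F(u) = u·(4u - 1) - (2u^2 - u + 6) = 2u^2 - 6.
N(-1) = -4.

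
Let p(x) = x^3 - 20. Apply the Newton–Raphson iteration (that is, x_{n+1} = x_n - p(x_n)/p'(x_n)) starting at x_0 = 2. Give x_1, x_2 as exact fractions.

x_1 = 3, x_2 = 74/27

p'(x) = 3x^2.
p(2) = -12, p'(2) = 12, so x_1 = 2 - (-12)/12 = 3.
p(3) = 7, p'(3) = 27, so x_2 = 3 - 7/27 = 74/27.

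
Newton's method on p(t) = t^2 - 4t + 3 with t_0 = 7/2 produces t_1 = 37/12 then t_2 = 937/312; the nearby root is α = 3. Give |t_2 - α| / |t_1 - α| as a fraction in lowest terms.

1/26

t_1 - α = 37/12 - 3 = 1/12, so |t_1 - α| = 1/12.
t_2 - α = 937/312 - 3 = 1/312, so |t_2 - α| = 1/312.
Ratio = (1/312) / (1/12) = 1/26.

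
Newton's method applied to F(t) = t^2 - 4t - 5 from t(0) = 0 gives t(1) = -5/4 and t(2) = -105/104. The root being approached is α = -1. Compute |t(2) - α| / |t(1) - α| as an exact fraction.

1/26

t(1) - α = -5/4 - (-1) = -5/4 + 1 = -1/4, so |t(1) - α| = 1/4.
t(2) - α = -105/104 - (-1) = -105/104 + 1 = -1/104, so |t(2) - α| = 1/104.
Ratio = (1/104) / (1/4) = 1/26.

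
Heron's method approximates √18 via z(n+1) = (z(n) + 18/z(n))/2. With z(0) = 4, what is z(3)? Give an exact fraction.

z(1) = (4 + 18/4)/2 = 17/4.
z(2) = (17/4 + 18/(17/4))/2 = 577/136.
z(3) = (577/136 + 18/(577/136))/2 = 665857/156944.

665857/156944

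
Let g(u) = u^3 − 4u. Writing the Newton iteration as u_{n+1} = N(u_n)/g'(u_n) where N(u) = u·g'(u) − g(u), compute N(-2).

g'(u) = 3u^2 − 4.
N(u) = u·g'(u) − g(u) = u·(3u^2 − 4) − (u^3 − 4u) = 2u^3.
N(-2) = −16.

−16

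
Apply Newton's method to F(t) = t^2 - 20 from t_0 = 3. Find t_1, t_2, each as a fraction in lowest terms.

F'(t) = 2t.
F(3) = -11, F'(3) = 6, so t_1 = 3 - (-11)/6 = 29/6.
F(29/6) = 121/36, F'(29/6) = 29/3, so t_2 = (29/6) - (121/36)/(29/3) = 1561/348.

t_1 = 29/6, t_2 = 1561/348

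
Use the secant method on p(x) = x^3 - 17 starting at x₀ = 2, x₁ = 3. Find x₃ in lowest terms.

p(2) = -9, p(3) = 10. x₂ = 3 - 10·(3 - 2)/(10 - (-9)) = 47/19.
p(3) = 10, p(47/19) = -12780/6859. x₃ = (47/19) - (-12780/6859)·((47/19) - 3)/((-12780/6859) - 10) = 20801/8137.

20801/8137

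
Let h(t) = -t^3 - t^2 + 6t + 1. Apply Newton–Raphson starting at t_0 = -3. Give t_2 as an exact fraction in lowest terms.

h'(t) = -3t^2 - 2t + 6.
h(-3) = 1, h'(-3) = -15, so t_1 = (-3) - 1/(-15) = -44/15.
h(-44/15) = 119/3375, h'(-44/15) = -1046/75, so t_2 = (-44/15) - (119/3375)/(-1046/75) = -137953/47070.

-137953/47070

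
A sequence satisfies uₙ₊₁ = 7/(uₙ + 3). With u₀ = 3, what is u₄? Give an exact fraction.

u₁ = 7/(3 + 3) = 7/6.
u₂ = 7/(7/6 + 3) = 42/25.
u₃ = 7/(42/25 + 3) = 175/117.
u₄ = 7/(175/117 + 3) = 819/526.

819/526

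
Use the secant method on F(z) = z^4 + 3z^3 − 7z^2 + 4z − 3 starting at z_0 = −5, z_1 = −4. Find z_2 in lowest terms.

F(−5) = 52, F(−4) = −67. z_2 = (−4) − (−67)·((−4) − (−5))/((−67) − 52) = −543/119.

−543/119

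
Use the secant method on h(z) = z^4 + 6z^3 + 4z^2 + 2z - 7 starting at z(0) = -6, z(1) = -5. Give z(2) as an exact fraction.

-877/167

h(-6) = 125, h(-5) = -42. z(2) = (-5) - (-42)·((-5) - (-6))/((-42) - 125) = -877/167.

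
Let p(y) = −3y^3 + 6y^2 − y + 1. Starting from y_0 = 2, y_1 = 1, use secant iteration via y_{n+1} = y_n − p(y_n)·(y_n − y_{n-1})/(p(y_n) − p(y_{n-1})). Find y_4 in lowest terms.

p(2) = −1, p(1) = 3. y_2 = 1 − 3·(1 − 2)/(3 − (−1)) = 7/4.
p(1) = 3, p(7/4) = 99/64. y_3 = (7/4) − (99/64)·((7/4) − 1)/((99/64) − 3) = 79/31.
p(7/4) = 99/64, p(79/31) = −364419/29791. y_4 = (79/31) − (−364419/29791)·((79/31) − (7/4))/((−364419/29791) − (99/64)) = 44381/24125.

44381/24125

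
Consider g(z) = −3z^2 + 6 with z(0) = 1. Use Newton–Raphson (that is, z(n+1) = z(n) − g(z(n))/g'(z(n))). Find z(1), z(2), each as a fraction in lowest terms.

z(1) = 3/2, z(2) = 17/12

g'(z) = −6z.
g(1) = 3, g'(1) = −6, so z(1) = 1 − 3/(−6) = 3/2.
g(3/2) = −3/4, g'(3/2) = −9, so z(2) = (3/2) − (−3/4)/(−9) = 17/12.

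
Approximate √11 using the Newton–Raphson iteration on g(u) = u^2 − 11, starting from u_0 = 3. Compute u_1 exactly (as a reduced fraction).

10/3

g'(u) = 2u.
g(3) = −2, g'(3) = 6, so u_1 = 3 − (−2)/6 = 10/3.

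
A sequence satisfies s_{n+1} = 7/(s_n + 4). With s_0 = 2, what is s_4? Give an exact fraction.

1162/881

s_1 = 7/(2 + 4) = 7/6.
s_2 = 7/(7/6 + 4) = 42/31.
s_3 = 7/(42/31 + 4) = 217/166.
s_4 = 7/(217/166 + 4) = 1162/881.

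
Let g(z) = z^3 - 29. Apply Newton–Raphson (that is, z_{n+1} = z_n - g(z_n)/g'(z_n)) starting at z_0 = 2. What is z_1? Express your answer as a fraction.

15/4

g'(z) = 3z^2.
g(2) = -21, g'(2) = 12, so z_1 = 2 - (-21)/12 = 15/4.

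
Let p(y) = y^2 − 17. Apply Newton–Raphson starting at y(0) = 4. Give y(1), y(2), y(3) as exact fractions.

y(1) = 33/8, y(2) = 2177/528, y(3) = 9478657/2298912

p'(y) = 2y.
p(4) = −1, p'(4) = 8, so y(1) = 4 − (−1)/8 = 33/8.
p(33/8) = 1/64, p'(33/8) = 33/4, so y(2) = (33/8) − (1/64)/(33/4) = 2177/528.
p(2177/528) = 1/278784, p'(2177/528) = 2177/264, so y(3) = (2177/528) − (1/278784)/(2177/264) = 9478657/2298912.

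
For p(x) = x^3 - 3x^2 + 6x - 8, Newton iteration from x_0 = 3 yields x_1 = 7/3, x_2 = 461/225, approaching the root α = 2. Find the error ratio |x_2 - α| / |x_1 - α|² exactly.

x_1 - α = 7/3 - 2 = 1/3, so |x_1 - α| = 1/3.
x_2 - α = 461/225 - 2 = 11/225, so |x_2 - α| = 11/225.
|x_1 - α|² = 1/9.
Ratio = (11/225) / (1/9) = 11/25.

11/25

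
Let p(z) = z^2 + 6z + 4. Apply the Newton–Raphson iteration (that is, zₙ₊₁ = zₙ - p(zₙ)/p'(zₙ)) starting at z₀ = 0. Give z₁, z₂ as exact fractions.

z₁ = -2/3, z₂ = -16/21

p'(z) = 2z + 6.
p(0) = 4, p'(0) = 6, so z₁ = 0 - 4/6 = -2/3.
p(-2/3) = 4/9, p'(-2/3) = 14/3, so z₂ = (-2/3) - (4/9)/(14/3) = -16/21.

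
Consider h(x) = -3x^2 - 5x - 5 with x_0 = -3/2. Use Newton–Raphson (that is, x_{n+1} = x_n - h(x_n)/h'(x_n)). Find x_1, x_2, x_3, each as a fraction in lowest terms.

h'(x) = -6x - 5.
h(-3/2) = -17/4, h'(-3/2) = 4, so x_1 = (-3/2) - (-17/4)/4 = -7/16.
h(-7/16) = -867/256, h'(-7/16) = -19/8, so x_2 = (-7/16) - (-867/256)/(-19/8) = -1133/608.
h(-1133/608) = -2255067/369664, h'(-1133/608) = 1879/304, so x_3 = (-1133/608) - (-2255067/369664)/(1879/304) = -2002747/2284864.

x_1 = -7/16, x_2 = -1133/608, x_3 = -2002747/2284864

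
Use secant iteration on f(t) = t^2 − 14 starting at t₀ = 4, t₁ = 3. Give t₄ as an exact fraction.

4591/1227

f(4) = 2, f(3) = −5. t₂ = 3 − (−5)·(3 − 4)/((−5) − 2) = 26/7.
f(3) = −5, f(26/7) = −10/49. t₃ = (26/7) − (−10/49)·((26/7) − 3)/((−10/49) − (−5)) = 176/47.
f(26/7) = −10/49, f(176/47) = 50/2209. t₄ = (176/47) − (50/2209)·((176/47) − (26/7))/((50/2209) − (−10/49)) = 4591/1227.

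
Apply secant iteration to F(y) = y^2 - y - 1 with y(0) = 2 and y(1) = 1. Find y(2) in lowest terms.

F(2) = 1, F(1) = -1. y(2) = 1 - (-1)·(1 - 2)/((-1) - 1) = 3/2.

3/2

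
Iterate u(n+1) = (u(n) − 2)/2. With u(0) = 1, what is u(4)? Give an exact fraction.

u(1) = (1 − 2)/2 = −1/2.
u(2) = ((−1/2) − 2)/2 = −5/4.
u(3) = ((−5/4) − 2)/2 = −13/8.
u(4) = ((−13/8) − 2)/2 = −29/16.

−29/16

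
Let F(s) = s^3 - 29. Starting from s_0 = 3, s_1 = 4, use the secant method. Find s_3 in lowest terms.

F(3) = -2, F(4) = 35. s_2 = 4 - 35·(4 - 3)/(35 - (-2)) = 113/37.
F(4) = 35, F(113/37) = -26040/50653. s_3 = (113/37) - (-26040/50653)·((113/37) - 4)/((-26040/50653) - 35) = 157673/51397.

157673/51397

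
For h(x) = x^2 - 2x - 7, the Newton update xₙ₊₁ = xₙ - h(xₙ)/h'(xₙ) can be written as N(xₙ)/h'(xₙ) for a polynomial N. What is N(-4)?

h'(x) = 2x - 2.
N(x) = x·h'(x) - h(x) = x·(2x - 2) - (x^2 - 2x - 7) = x^2 + 7.
N(-4) = 23.

23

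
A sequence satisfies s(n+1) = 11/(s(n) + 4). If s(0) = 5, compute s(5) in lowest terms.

s(1) = 11/(5 + 4) = 11/9.
s(2) = 11/(11/9 + 4) = 99/47.
s(3) = 11/(99/47 + 4) = 517/287.
s(4) = 11/(517/287 + 4) = 3157/1665.
s(5) = 11/(3157/1665 + 4) = 18315/9817.

18315/9817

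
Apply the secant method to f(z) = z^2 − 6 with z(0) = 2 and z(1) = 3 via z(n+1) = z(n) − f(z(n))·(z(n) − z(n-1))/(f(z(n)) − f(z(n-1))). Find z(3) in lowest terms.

22/9

f(2) = −2, f(3) = 3. z(2) = 3 − 3·(3 − 2)/(3 − (−2)) = 12/5.
f(3) = 3, f(12/5) = −6/25. z(3) = (12/5) − (−6/25)·((12/5) − 3)/((−6/25) − 3) = 22/9.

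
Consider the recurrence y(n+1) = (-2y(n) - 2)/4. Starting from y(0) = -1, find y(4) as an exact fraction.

-3/8

y(1) = (-2·(-1) - 2)/4 = 0.
y(2) = (-2·0 - 2)/4 = -1/2.
y(3) = (-2·(-1/2) - 2)/4 = -1/4.
y(4) = (-2·(-1/4) - 2)/4 = -3/8.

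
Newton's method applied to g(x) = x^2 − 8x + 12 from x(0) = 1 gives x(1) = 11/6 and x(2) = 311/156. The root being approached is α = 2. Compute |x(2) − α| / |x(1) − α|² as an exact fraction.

x(1) − α = 11/6 − 2 = −1/6, so |x(1) − α| = 1/6.
x(2) − α = 311/156 − 2 = −1/156, so |x(2) − α| = 1/156.
|x(1) − α|² = 1/36.
Ratio = (1/156) / (1/36) = 3/13.

3/13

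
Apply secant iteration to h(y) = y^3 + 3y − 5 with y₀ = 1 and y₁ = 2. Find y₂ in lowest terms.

11/10

h(1) = −1, h(2) = 9. y₂ = 2 − 9·(2 − 1)/(9 − (−1)) = 11/10.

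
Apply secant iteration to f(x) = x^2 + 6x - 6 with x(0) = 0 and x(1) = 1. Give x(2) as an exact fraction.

f(0) = -6, f(1) = 1. x(2) = 1 - 1·(1 - 0)/(1 - (-6)) = 6/7.

6/7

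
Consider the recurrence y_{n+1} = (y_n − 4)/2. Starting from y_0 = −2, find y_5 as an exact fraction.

−63/16

y_1 = ((−2) − 4)/2 = −3.
y_2 = ((−3) − 4)/2 = −7/2.
y_3 = ((−7/2) − 4)/2 = −15/4.
y_4 = ((−15/4) − 4)/2 = −31/8.
y_5 = ((−31/8) − 4)/2 = −63/16.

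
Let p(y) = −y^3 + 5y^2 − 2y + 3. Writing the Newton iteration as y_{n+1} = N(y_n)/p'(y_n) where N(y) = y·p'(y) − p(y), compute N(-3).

96

p'(y) = −3y^2 + 10y − 2.
N(y) = y·p'(y) − p(y) = y·(−3y^2 + 10y − 2) − (−y^3 + 5y^2 − 2y + 3) = −2y^3 + 5y^2 − 3.
N(-3) = 96.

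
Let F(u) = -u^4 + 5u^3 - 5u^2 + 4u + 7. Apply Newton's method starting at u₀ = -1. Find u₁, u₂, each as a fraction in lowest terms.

F'(u) = -4u^3 + 15u^2 - 10u + 4.
F(-1) = -8, F'(-1) = 33, so u₁ = (-1) - (-8)/33 = -25/33.
F(-25/33) = -1664128/1185921, F'(-25/33) = 787873/35937, so u₂ = (-25/33) - (-1664128/1185921)/(787873/35937) = -6010899/8666603.

u₁ = -25/33, u₂ = -6010899/8666603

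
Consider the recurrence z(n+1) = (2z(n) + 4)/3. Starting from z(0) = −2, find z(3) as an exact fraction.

z(1) = (2·(−2) + 4)/3 = 0.
z(2) = (2·0 + 4)/3 = 4/3.
z(3) = (2·(4/3) + 4)/3 = 20/9.

20/9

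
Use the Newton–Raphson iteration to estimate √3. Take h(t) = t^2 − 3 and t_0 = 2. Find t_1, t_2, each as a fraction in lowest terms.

t_1 = 7/4, t_2 = 97/56

h'(t) = 2t.
h(2) = 1, h'(2) = 4, so t_1 = 2 − 1/4 = 7/4.
h(7/4) = 1/16, h'(7/4) = 7/2, so t_2 = (7/4) − (1/16)/(7/2) = 97/56.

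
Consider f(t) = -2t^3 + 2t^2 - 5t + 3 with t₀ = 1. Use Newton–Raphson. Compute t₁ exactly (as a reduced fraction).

f'(t) = -6t^2 + 4t - 5.
f(1) = -2, f'(1) = -7, so t₁ = 1 - (-2)/(-7) = 5/7.

5/7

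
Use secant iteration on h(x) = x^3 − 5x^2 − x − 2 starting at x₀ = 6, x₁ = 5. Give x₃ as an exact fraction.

490/93

h(6) = 28, h(5) = −7. x₂ = 5 − (−7)·(5 − 6)/((−7) − 28) = 26/5.
h(5) = −7, h(26/5) = −224/125. x₃ = (26/5) − (−224/125)·((26/5) − 5)/((−224/125) − (−7)) = 490/93.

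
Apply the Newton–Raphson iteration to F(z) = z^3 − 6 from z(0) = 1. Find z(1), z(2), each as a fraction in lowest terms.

F'(z) = 3z^2.
F(1) = −5, F'(1) = 3, so z(1) = 1 − (−5)/3 = 8/3.
F(8/3) = 350/27, F'(8/3) = 64/3, so z(2) = (8/3) − (350/27)/(64/3) = 593/288.

z(1) = 8/3, z(2) = 593/288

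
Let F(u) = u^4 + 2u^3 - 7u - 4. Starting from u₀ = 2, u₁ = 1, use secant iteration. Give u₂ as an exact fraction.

F(2) = 14, F(1) = -8. u₂ = 1 - (-8)·(1 - 2)/((-8) - 14) = 15/11.

15/11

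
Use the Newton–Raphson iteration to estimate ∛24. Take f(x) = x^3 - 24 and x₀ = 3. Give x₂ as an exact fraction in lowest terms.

f'(x) = 3x^2.
f(3) = 3, f'(3) = 27, so x₁ = 3 - 3/27 = 26/9.
f(26/9) = 80/729, f'(26/9) = 676/27, so x₂ = (26/9) - (80/729)/(676/27) = 13162/4563.

13162/4563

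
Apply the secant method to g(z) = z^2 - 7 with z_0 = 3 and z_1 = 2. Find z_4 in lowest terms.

799/302

g(3) = 2, g(2) = -3. z_2 = 2 - (-3)·(2 - 3)/((-3) - 2) = 13/5.
g(2) = -3, g(13/5) = -6/25. z_3 = (13/5) - (-6/25)·((13/5) - 2)/((-6/25) - (-3)) = 61/23.
g(13/5) = -6/25, g(61/23) = 18/529. z_4 = (61/23) - (18/529)·((61/23) - (13/5))/((18/529) - (-6/25)) = 799/302.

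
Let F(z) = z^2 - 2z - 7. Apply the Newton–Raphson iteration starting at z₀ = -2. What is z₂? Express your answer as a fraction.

F'(z) = 2z - 2.
F(-2) = 1, F'(-2) = -6, so z₁ = (-2) - 1/(-6) = -11/6.
F(-11/6) = 1/36, F'(-11/6) = -17/3, so z₂ = (-11/6) - (1/36)/(-17/3) = -373/204.

-373/204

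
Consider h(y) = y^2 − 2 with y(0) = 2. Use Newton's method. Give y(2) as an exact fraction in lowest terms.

17/12

h'(y) = 2y.
h(2) = 2, h'(2) = 4, so y(1) = 2 − 2/4 = 3/2.
h(3/2) = 1/4, h'(3/2) = 3, so y(2) = (3/2) − (1/4)/3 = 17/12.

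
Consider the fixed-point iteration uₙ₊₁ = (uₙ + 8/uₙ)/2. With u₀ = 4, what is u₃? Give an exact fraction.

577/204

u₁ = (4 + 8/4)/2 = 3.
u₂ = (3 + 8/3)/2 = 17/6.
u₃ = (17/6 + 8/(17/6))/2 = 577/204.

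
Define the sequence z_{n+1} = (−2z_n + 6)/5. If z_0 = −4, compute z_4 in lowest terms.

458/625

z_1 = (−2·(−4) + 6)/5 = 14/5.
z_2 = (−2·(14/5) + 6)/5 = 2/25.
z_3 = (−2·(2/25) + 6)/5 = 146/125.
z_4 = (−2·(146/125) + 6)/5 = 458/625.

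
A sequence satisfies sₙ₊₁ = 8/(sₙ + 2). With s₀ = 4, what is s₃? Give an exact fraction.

s₁ = 8/(4 + 2) = 4/3.
s₂ = 8/(4/3 + 2) = 12/5.
s₃ = 8/(12/5 + 2) = 20/11.

20/11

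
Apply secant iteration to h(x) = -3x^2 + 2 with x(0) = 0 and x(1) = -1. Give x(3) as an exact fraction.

h(0) = 2, h(-1) = -1. x(2) = (-1) - (-1)·((-1) - 0)/((-1) - 2) = -2/3.
h(-1) = -1, h(-2/3) = 2/3. x(3) = (-2/3) - (2/3)·((-2/3) - (-1))/((2/3) - (-1)) = -4/5.

-4/5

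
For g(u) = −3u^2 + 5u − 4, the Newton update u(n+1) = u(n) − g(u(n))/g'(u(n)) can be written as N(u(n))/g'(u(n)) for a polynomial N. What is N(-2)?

g'(u) = −6u + 5.
N(u) = u·g'(u) − g(u) = u·(−6u + 5) − (−3u^2 + 5u − 4) = −3u^2 + 4.
N(-2) = −8.

−8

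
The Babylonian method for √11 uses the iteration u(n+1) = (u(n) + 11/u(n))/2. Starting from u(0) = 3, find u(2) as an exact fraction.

u(1) = (3 + 11/3)/2 = 10/3.
u(2) = (10/3 + 11/(10/3))/2 = 199/60.

199/60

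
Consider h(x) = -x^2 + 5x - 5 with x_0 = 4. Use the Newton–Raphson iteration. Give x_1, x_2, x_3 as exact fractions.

x_1 = 11/3, x_2 = 76/21, x_3 = 3571/987

h'(x) = -2x + 5.
h(4) = -1, h'(4) = -3, so x_1 = 4 - (-1)/(-3) = 11/3.
h(11/3) = -1/9, h'(11/3) = -7/3, so x_2 = (11/3) - (-1/9)/(-7/3) = 76/21.
h(76/21) = -1/441, h'(76/21) = -47/21, so x_3 = (76/21) - (-1/441)/(-47/21) = 3571/987.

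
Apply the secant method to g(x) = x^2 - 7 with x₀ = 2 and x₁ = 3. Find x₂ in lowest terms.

13/5

g(2) = -3, g(3) = 2. x₂ = 3 - 2·(3 - 2)/(2 - (-3)) = 13/5.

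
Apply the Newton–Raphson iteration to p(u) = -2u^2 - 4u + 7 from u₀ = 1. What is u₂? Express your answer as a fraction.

305/272

p'(u) = -4u - 4.
p(1) = 1, p'(1) = -8, so u₁ = 1 - 1/(-8) = 9/8.
p(9/8) = -1/32, p'(9/8) = -17/2, so u₂ = (9/8) - (-1/32)/(-17/2) = 305/272.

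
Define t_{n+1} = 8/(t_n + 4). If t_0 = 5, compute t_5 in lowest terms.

t_1 = 8/(5 + 4) = 8/9.
t_2 = 8/(8/9 + 4) = 18/11.
t_3 = 8/(18/11 + 4) = 44/31.
t_4 = 8/(44/31 + 4) = 31/21.
t_5 = 8/(31/21 + 4) = 168/115.

168/115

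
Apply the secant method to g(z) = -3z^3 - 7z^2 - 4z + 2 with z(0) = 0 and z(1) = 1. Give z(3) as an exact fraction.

57/253

g(0) = 2, g(1) = -12. z(2) = 1 - (-12)·(1 - 0)/((-12) - 2) = 1/7.
g(1) = -12, g(1/7) = 438/343. z(3) = (1/7) - (438/343)·((1/7) - 1)/((438/343) - (-12)) = 57/253.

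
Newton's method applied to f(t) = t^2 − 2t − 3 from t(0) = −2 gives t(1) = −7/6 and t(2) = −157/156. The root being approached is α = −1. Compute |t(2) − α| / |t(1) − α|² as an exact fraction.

t(1) − α = −7/6 − (−1) = −7/6 + 1 = −1/6, so |t(1) − α| = 1/6.
t(2) − α = −157/156 − (−1) = −157/156 + 1 = −1/156, so |t(2) − α| = 1/156.
|t(1) − α|² = 1/36.
Ratio = (1/156) / (1/36) = 3/13.

3/13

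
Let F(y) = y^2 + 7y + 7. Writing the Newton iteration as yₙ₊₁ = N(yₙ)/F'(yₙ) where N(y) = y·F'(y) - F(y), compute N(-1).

F'(y) = 2y + 7.
N(y) = y·F'(y) - F(y) = y·(2y + 7) - (y^2 + 7y + 7) = y^2 - 7.
N(-1) = -6.

-6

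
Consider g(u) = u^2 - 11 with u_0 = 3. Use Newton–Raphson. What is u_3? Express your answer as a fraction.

g'(u) = 2u.
g(3) = -2, g'(3) = 6, so u_1 = 3 - (-2)/6 = 10/3.
g(10/3) = 1/9, g'(10/3) = 20/3, so u_2 = (10/3) - (1/9)/(20/3) = 199/60.
g(199/60) = 1/3600, g'(199/60) = 199/30, so u_3 = (199/60) - (1/3600)/(199/30) = 79201/23880.

79201/23880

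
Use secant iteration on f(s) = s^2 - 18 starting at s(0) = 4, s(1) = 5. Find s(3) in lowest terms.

352/83

f(4) = -2, f(5) = 7. s(2) = 5 - 7·(5 - 4)/(7 - (-2)) = 38/9.
f(5) = 7, f(38/9) = -14/81. s(3) = (38/9) - (-14/81)·((38/9) - 5)/((-14/81) - 7) = 352/83.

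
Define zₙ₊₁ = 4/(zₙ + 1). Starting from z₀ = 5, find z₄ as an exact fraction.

68/37

z₁ = 4/(5 + 1) = 2/3.
z₂ = 4/(2/3 + 1) = 12/5.
z₃ = 4/(12/5 + 1) = 20/17.
z₄ = 4/(20/17 + 1) = 68/37.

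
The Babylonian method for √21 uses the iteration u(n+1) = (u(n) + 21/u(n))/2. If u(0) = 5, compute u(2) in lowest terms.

527/115

u(1) = (5 + 21/5)/2 = 23/5.
u(2) = (23/5 + 21/(23/5))/2 = 527/115.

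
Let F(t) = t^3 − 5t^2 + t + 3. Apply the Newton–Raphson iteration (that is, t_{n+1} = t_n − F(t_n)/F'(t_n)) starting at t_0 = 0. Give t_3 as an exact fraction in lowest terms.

−357807/339793

F'(t) = 3t^2 − 10t + 1.
F(0) = 3, F'(0) = 1, so t_1 = 0 − 3/1 = −3.
F(−3) = −72, F'(−3) = 58, so t_2 = (−3) − (−72)/58 = −51/29.
F(−51/29) = −479520/24389, F'(−51/29) = 23434/841, so t_3 = (−51/29) − (−479520/24389)/(23434/841) = −357807/339793.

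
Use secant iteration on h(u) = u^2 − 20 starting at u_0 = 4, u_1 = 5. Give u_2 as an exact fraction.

h(4) = −4, h(5) = 5. u_2 = 5 − 5·(5 − 4)/(5 − (−4)) = 40/9.

40/9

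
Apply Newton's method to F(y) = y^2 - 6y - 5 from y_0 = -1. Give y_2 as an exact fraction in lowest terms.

-89/120

F'(y) = 2y - 6.
F(-1) = 2, F'(-1) = -8, so y_1 = (-1) - 2/(-8) = -3/4.
F(-3/4) = 1/16, F'(-3/4) = -15/2, so y_2 = (-3/4) - (1/16)/(-15/2) = -89/120.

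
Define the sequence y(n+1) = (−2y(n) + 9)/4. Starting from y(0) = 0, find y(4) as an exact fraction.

y(1) = (−2·0 + 9)/4 = 9/4.
y(2) = (−2·(9/4) + 9)/4 = 9/8.
y(3) = (−2·(9/8) + 9)/4 = 27/16.
y(4) = (−2·(27/16) + 9)/4 = 45/32.

45/32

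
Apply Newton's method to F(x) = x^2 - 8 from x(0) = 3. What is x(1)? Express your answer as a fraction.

17/6

F'(x) = 2x.
F(3) = 1, F'(3) = 6, so x(1) = 3 - 1/6 = 17/6.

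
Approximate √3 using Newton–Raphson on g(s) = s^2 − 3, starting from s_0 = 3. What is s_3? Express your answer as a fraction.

97/56

g'(s) = 2s.
g(3) = 6, g'(3) = 6, so s_1 = 3 − 6/6 = 2.
g(2) = 1, g'(2) = 4, so s_2 = 2 − 1/4 = 7/4.
g(7/4) = 1/16, g'(7/4) = 7/2, so s_3 = (7/4) − (1/16)/(7/2) = 97/56.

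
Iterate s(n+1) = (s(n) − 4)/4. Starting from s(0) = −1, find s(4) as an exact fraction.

−341/256

s(1) = ((−1) − 4)/4 = −5/4.
s(2) = ((−5/4) − 4)/4 = −21/16.
s(3) = ((−21/16) − 4)/4 = −85/64.
s(4) = ((−85/64) − 4)/4 = −341/256.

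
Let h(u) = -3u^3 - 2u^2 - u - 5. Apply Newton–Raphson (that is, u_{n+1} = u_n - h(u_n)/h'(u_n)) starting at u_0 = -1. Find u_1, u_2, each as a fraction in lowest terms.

u_1 = -3/2, u_2 = -83/61

h'(u) = -9u^2 - 4u - 1.
h(-1) = -3, h'(-1) = -6, so u_1 = (-1) - (-3)/(-6) = -3/2.
h(-3/2) = 17/8, h'(-3/2) = -61/4, so u_2 = (-3/2) - (17/8)/(-61/4) = -83/61.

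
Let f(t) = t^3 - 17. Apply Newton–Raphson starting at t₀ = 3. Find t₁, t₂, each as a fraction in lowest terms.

t₁ = 71/27, t₂ = 1050433/408321

f'(t) = 3t^2.
f(3) = 10, f'(3) = 27, so t₁ = 3 - 10/27 = 71/27.
f(71/27) = 23300/19683, f'(71/27) = 5041/243, so t₂ = (71/27) - (23300/19683)/(5041/243) = 1050433/408321.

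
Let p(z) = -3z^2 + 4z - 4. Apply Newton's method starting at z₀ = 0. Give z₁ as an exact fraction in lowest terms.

p'(z) = -6z + 4.
p(0) = -4, p'(0) = 4, so z₁ = 0 - (-4)/4 = 1.

1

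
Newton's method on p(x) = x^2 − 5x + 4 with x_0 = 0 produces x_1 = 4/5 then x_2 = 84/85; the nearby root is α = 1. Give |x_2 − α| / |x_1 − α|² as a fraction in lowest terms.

5/17

x_1 − α = 4/5 − 1 = −1/5, so |x_1 − α| = 1/5.
x_2 − α = 84/85 − 1 = −1/85, so |x_2 − α| = 1/85.
|x_1 − α|² = 1/25.
Ratio = (1/85) / (1/25) = 5/17.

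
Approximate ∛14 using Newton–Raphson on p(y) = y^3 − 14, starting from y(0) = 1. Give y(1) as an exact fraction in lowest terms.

p'(y) = 3y^2.
p(1) = −13, p'(1) = 3, so y(1) = 1 − (−13)/3 = 16/3.

16/3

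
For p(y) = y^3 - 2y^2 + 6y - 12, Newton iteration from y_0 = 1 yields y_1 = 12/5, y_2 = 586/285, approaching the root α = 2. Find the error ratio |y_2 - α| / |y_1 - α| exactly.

y_1 - α = 12/5 - 2 = 2/5, so |y_1 - α| = 2/5.
y_2 - α = 586/285 - 2 = 16/285, so |y_2 - α| = 16/285.
Ratio = (16/285) / (2/5) = 8/57.

8/57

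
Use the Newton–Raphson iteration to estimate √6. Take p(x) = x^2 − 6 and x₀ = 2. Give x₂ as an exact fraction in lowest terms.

p'(x) = 2x.
p(2) = −2, p'(2) = 4, so x₁ = 2 − (−2)/4 = 5/2.
p(5/2) = 1/4, p'(5/2) = 5, so x₂ = (5/2) − (1/4)/5 = 49/20.

49/20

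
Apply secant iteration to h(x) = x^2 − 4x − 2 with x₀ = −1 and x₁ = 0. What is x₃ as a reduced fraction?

h(−1) = 3, h(0) = −2. x₂ = 0 − (−2)·(0 − (−1))/((−2) − 3) = −2/5.
h(0) = −2, h(−2/5) = −6/25. x₃ = (−2/5) − (−6/25)·((−2/5) − 0)/((−6/25) − (−2)) = −5/11.

−5/11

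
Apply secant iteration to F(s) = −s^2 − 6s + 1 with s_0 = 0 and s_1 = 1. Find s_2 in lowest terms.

F(0) = 1, F(1) = −6. s_2 = 1 − (−6)·(1 − 0)/((−6) − 1) = 1/7.

1/7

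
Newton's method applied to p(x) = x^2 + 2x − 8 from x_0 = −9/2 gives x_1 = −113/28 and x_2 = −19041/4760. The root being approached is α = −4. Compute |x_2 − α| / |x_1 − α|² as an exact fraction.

x_1 − α = −113/28 − (−4) = −113/28 + 4 = −1/28, so |x_1 − α| = 1/28.
x_2 − α = −19041/4760 − (−4) = −19041/4760 + 4 = −1/4760, so |x_2 − α| = 1/4760.
|x_1 − α|² = 1/784.
Ratio = (1/4760) / (1/784) = 14/85.

14/85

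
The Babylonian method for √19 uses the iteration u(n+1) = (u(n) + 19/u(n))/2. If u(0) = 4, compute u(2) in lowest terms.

u(1) = (4 + 19/4)/2 = 35/8.
u(2) = (35/8 + 19/(35/8))/2 = 2441/560.

2441/560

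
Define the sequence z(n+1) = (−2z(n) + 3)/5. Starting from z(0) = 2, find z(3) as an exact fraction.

z(1) = (−2·2 + 3)/5 = −1/5.
z(2) = (−2·(−1/5) + 3)/5 = 17/25.
z(3) = (−2·(17/25) + 3)/5 = 41/125.

41/125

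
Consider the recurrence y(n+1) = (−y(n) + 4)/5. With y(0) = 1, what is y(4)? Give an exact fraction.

417/625

y(1) = (−1 + 4)/5 = 3/5.
y(2) = (−(3/5) + 4)/5 = 17/25.
y(3) = (−(17/25) + 4)/5 = 83/125.
y(4) = (−(83/125) + 4)/5 = 417/625.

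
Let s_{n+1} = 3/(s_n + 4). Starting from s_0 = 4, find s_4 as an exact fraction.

s_1 = 3/(4 + 4) = 3/8.
s_2 = 3/(3/8 + 4) = 24/35.
s_3 = 3/(24/35 + 4) = 105/164.
s_4 = 3/(105/164 + 4) = 492/761.

492/761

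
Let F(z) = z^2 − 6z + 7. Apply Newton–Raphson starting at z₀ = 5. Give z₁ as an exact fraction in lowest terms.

F'(z) = 2z − 6.
F(5) = 2, F'(5) = 4, so z₁ = 5 − 2/4 = 9/2.

9/2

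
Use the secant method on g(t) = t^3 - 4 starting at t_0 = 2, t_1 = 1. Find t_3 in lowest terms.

g(2) = 4, g(1) = -3. t_2 = 1 - (-3)·(1 - 2)/((-3) - 4) = 10/7.
g(1) = -3, g(10/7) = -372/343. t_3 = (10/7) - (-372/343)·((10/7) - 1)/((-372/343) - (-3)) = 122/73.

122/73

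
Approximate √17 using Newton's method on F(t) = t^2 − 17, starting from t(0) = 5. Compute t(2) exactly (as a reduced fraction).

433/105

F'(t) = 2t.
F(5) = 8, F'(5) = 10, so t(1) = 5 − 8/10 = 21/5.
F(21/5) = 16/25, F'(21/5) = 42/5, so t(2) = (21/5) − (16/25)/(42/5) = 433/105.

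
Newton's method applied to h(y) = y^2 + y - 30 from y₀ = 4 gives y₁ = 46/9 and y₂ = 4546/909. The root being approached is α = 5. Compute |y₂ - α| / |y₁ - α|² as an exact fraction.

y₁ - α = 46/9 - 5 = 1/9, so |y₁ - α| = 1/9.
y₂ - α = 4546/909 - 5 = 1/909, so |y₂ - α| = 1/909.
|y₁ - α|² = 1/81.
Ratio = (1/909) / (1/81) = 9/101.

9/101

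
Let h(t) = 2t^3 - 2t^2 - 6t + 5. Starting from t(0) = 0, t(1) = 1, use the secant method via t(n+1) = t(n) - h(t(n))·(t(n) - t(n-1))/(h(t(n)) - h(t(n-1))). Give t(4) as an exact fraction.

h(0) = 5, h(1) = -1. t(2) = 1 - (-1)·(1 - 0)/((-1) - 5) = 5/6.
h(1) = -1, h(5/6) = -25/108. t(3) = (5/6) - (-25/108)·((5/6) - 1)/((-25/108) - (-1)) = 65/83.
h(5/6) = -25/108, h(65/83) = 20125/571787. t(4) = (65/83) - (20125/571787)·((65/83) - (5/6))/((20125/571787) - (-25/108)) = 520235/658727.

520235/658727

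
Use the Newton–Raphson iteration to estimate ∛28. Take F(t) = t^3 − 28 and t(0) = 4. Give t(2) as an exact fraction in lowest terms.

F'(t) = 3t^2.
F(4) = 36, F'(4) = 48, so t(1) = 4 − 36/48 = 13/4.
F(13/4) = 405/64, F'(13/4) = 507/16, so t(2) = (13/4) − (405/64)/(507/16) = 1031/338.

1031/338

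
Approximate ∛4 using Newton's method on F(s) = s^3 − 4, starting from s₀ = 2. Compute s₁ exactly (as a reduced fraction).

F'(s) = 3s^2.
F(2) = 4, F'(2) = 12, so s₁ = 2 − 4/12 = 5/3.

5/3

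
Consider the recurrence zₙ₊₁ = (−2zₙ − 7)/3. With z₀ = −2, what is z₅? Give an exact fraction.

z₁ = (−2·(−2) − 7)/3 = −1.
z₂ = (−2·(−1) − 7)/3 = −5/3.
z₃ = (−2·(−5/3) − 7)/3 = −11/9.
z₄ = (−2·(−11/9) − 7)/3 = −41/27.
z₅ = (−2·(−41/27) − 7)/3 = −107/81.

−107/81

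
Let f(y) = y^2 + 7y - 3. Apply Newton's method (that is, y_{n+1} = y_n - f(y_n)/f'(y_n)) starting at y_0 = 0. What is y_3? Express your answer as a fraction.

469011/1157695

f'(y) = 2y + 7.
f(0) = -3, f'(0) = 7, so y_1 = 0 - (-3)/7 = 3/7.
f(3/7) = 9/49, f'(3/7) = 55/7, so y_2 = (3/7) - (9/49)/(55/7) = 156/385.
f(156/385) = 81/148225, f'(156/385) = 3007/385, so y_3 = (156/385) - (81/148225)/(3007/385) = 469011/1157695.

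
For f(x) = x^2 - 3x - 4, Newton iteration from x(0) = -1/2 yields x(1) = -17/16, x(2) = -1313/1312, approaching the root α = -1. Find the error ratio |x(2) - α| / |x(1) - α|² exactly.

x(1) - α = -17/16 - (-1) = -17/16 + 1 = -1/16, so |x(1) - α| = 1/16.
x(2) - α = -1313/1312 - (-1) = -1313/1312 + 1 = -1/1312, so |x(2) - α| = 1/1312.
|x(1) - α|² = 1/256.
Ratio = (1/1312) / (1/256) = 8/41.

8/41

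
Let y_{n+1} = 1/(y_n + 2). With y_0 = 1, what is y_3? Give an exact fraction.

y_1 = 1/(1 + 2) = 1/3.
y_2 = 1/(1/3 + 2) = 3/7.
y_3 = 1/(3/7 + 2) = 7/17.

7/17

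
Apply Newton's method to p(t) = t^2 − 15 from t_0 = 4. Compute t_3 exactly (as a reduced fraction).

p'(t) = 2t.
p(4) = 1, p'(4) = 8, so t_1 = 4 − 1/8 = 31/8.
p(31/8) = 1/64, p'(31/8) = 31/4, so t_2 = (31/8) − (1/64)/(31/4) = 1921/496.
p(1921/496) = 1/246016, p'(1921/496) = 1921/248, so t_3 = (1921/496) − (1/246016)/(1921/248) = 7380481/1905632.

7380481/1905632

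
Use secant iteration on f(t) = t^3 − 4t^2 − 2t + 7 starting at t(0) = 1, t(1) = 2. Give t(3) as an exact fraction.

f(1) = 2, f(2) = −5. t(2) = 2 − (−5)·(2 − 1)/((−5) − 2) = 9/7.
f(2) = −5, f(9/7) = −20/343. t(3) = (9/7) − (−20/343)·((9/7) − 2)/((−20/343) − (−5)) = 433/339.

433/339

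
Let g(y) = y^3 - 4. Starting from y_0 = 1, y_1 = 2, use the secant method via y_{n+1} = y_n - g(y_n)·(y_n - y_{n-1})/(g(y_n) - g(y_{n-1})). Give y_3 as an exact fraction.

g(1) = -3, g(2) = 4. y_2 = 2 - 4·(2 - 1)/(4 - (-3)) = 10/7.
g(2) = 4, g(10/7) = -372/343. y_3 = (10/7) - (-372/343)·((10/7) - 2)/((-372/343) - 4) = 169/109.

169/109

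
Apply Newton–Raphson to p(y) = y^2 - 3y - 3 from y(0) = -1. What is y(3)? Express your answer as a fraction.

p'(y) = 2y - 3.
p(-1) = 1, p'(-1) = -5, so y(1) = (-1) - 1/(-5) = -4/5.
p(-4/5) = 1/25, p'(-4/5) = -23/5, so y(2) = (-4/5) - (1/25)/(-23/5) = -91/115.
p(-91/115) = 1/13225, p'(-91/115) = -527/115, so y(3) = (-91/115) - (1/13225)/(-527/115) = -47956/60605.

-47956/60605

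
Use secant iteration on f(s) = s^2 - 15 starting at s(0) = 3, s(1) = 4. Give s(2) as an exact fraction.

27/7

f(3) = -6, f(4) = 1. s(2) = 4 - 1·(4 - 3)/(1 - (-6)) = 27/7.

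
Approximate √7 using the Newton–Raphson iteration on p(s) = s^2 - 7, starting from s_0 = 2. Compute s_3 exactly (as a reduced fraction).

108497/41008

p'(s) = 2s.
p(2) = -3, p'(2) = 4, so s_1 = 2 - (-3)/4 = 11/4.
p(11/4) = 9/16, p'(11/4) = 11/2, so s_2 = (11/4) - (9/16)/(11/2) = 233/88.
p(233/88) = 81/7744, p'(233/88) = 233/44, so s_3 = (233/88) - (81/7744)/(233/44) = 108497/41008.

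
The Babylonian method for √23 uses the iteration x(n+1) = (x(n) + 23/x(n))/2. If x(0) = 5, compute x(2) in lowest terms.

1151/240

x(1) = (5 + 23/5)/2 = 24/5.
x(2) = (24/5 + 23/(24/5))/2 = 1151/240.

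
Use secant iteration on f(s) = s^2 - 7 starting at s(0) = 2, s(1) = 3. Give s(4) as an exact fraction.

f(2) = -3, f(3) = 2. s(2) = 3 - 2·(3 - 2)/(2 - (-3)) = 13/5.
f(3) = 2, f(13/5) = -6/25. s(3) = (13/5) - (-6/25)·((13/5) - 3)/((-6/25) - 2) = 37/14.
f(13/5) = -6/25, f(37/14) = -3/196. s(4) = (37/14) - (-3/196)·((37/14) - (13/5))/((-3/196) - (-6/25)) = 971/367.

971/367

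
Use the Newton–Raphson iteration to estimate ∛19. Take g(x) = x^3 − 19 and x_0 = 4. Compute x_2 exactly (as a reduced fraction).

g'(x) = 3x^2.
g(4) = 45, g'(4) = 48, so x_1 = 4 − 45/48 = 49/16.
g(49/16) = 39825/4096, g'(49/16) = 7203/256, so x_2 = (49/16) − (39825/4096)/(7203/256) = 52187/19208.

52187/19208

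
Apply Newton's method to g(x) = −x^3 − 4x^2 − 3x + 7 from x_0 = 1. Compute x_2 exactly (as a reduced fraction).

g'(x) = −3x^2 − 8x − 3.
g(1) = −1, g'(1) = −14, so x_1 = 1 − (−1)/(−14) = 13/14.
g(13/14) = −97/2744, g'(13/14) = −2551/196, so x_2 = (13/14) − (−97/2744)/(−2551/196) = 16533/17857.

16533/17857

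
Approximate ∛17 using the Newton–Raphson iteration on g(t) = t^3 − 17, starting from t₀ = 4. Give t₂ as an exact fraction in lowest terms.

g'(t) = 3t^2.
g(4) = 47, g'(4) = 48, so t₁ = 4 − 47/48 = 145/48.
g(145/48) = 1168561/110592, g'(145/48) = 21025/768, so t₂ = (145/48) − (1168561/110592)/(21025/768) = 3988657/1513800.

3988657/1513800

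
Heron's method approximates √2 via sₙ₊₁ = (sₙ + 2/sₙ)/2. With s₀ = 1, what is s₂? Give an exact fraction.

s₁ = (1 + 2/1)/2 = 3/2.
s₂ = (3/2 + 2/(3/2))/2 = 17/12.

17/12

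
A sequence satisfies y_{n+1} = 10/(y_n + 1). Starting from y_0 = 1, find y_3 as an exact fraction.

15/4

y_1 = 10/(1 + 1) = 5.
y_2 = 10/(5 + 1) = 5/3.
y_3 = 10/(5/3 + 1) = 15/4.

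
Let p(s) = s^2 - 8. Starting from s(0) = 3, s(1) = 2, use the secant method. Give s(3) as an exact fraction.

17/6

p(3) = 1, p(2) = -4. s(2) = 2 - (-4)·(2 - 3)/((-4) - 1) = 14/5.
p(2) = -4, p(14/5) = -4/25. s(3) = (14/5) - (-4/25)·((14/5) - 2)/((-4/25) - (-4)) = 17/6.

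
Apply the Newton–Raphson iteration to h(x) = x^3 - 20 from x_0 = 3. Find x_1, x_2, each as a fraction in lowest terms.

h'(x) = 3x^2.
h(3) = 7, h'(3) = 27, so x_1 = 3 - 7/27 = 74/27.
h(74/27) = 11564/19683, h'(74/27) = 5476/243, so x_2 = (74/27) - (11564/19683)/(5476/243) = 301027/110889.

x_1 = 74/27, x_2 = 301027/110889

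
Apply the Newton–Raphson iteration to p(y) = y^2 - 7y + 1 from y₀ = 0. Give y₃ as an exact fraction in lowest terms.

p'(y) = 2y - 7.
p(0) = 1, p'(0) = -7, so y₁ = 0 - 1/(-7) = 1/7.
p(1/7) = 1/49, p'(1/7) = -47/7, so y₂ = (1/7) - (1/49)/(-47/7) = 48/329.
p(48/329) = 1/108241, p'(48/329) = -2207/329, so y₃ = (48/329) - (1/108241)/(-2207/329) = 105937/726103.

105937/726103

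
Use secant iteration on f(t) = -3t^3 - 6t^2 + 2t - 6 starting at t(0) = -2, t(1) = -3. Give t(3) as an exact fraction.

-1986/787

f(-2) = -10, f(-3) = 15. t(2) = (-3) - 15·((-3) - (-2))/(15 - (-10)) = -12/5.
f(-3) = 15, f(-12/5) = -486/125. t(3) = (-12/5) - (-486/125)·((-12/5) - (-3))/((-486/125) - 15) = -1986/787.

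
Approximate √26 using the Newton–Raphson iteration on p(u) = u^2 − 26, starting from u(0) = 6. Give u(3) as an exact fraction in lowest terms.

7196593/1411368

p'(u) = 2u.
p(6) = 10, p'(6) = 12, so u(1) = 6 − 10/12 = 31/6.
p(31/6) = 25/36, p'(31/6) = 31/3, so u(2) = (31/6) − (25/36)/(31/3) = 1897/372.
p(1897/372) = 625/138384, p'(1897/372) = 1897/186, so u(3) = (1897/372) − (625/138384)/(1897/186) = 7196593/1411368.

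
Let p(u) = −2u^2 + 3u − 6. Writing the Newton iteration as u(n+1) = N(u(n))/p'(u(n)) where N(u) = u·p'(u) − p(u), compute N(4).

−26

p'(u) = −4u + 3.
N(u) = u·p'(u) − p(u) = u·(−4u + 3) − (−2u^2 + 3u − 6) = −2u^2 + 6.
N(4) = −26.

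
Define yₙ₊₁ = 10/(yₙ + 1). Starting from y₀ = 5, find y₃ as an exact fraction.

y₁ = 10/(5 + 1) = 5/3.
y₂ = 10/(5/3 + 1) = 15/4.
y₃ = 10/(15/4 + 1) = 40/19.

40/19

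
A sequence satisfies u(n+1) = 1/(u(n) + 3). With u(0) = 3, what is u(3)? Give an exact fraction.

19/63

u(1) = 1/(3 + 3) = 1/6.
u(2) = 1/(1/6 + 3) = 6/19.
u(3) = 1/(6/19 + 3) = 19/63.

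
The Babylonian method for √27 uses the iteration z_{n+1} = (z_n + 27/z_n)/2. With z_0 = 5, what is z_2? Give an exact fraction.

z_1 = (5 + 27/5)/2 = 26/5.
z_2 = (26/5 + 27/(26/5))/2 = 1351/260.

1351/260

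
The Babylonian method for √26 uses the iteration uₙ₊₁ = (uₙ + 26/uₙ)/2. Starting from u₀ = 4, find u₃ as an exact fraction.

u₁ = (4 + 26/4)/2 = 21/4.
u₂ = (21/4 + 26/(21/4))/2 = 857/168.
u₃ = (857/168 + 26/(857/168))/2 = 1468273/287952.

1468273/287952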